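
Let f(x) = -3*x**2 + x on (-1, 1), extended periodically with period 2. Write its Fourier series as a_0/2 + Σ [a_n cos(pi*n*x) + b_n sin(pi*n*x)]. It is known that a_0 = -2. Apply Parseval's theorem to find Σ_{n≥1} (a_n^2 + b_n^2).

34/15

Parseval: a_0^2/2 + Σ_{n≥1} (a_n^2+b_n^2) = ∫_{-1}^{1} f(x)^2 dx = 64/15.
Subtract a_0^2/2 = 2: Σ (a_n^2+b_n^2) = 34/15.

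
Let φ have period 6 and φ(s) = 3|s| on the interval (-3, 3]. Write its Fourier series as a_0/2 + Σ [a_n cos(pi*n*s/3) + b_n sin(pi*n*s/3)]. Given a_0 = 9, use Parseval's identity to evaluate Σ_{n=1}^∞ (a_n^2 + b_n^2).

27/2

Parseval: a_0^2/2 + Σ_{n≥1} (a_n^2+b_n^2) = 1/3 ∫_{-3}^{3} φ(s)^2 ds = 54.
Subtract a_0^2/2 = 81/2: Σ (a_n^2+b_n^2) = 27/2.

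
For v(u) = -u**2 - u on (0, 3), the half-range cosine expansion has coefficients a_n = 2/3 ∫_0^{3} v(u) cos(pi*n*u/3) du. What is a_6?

-1/pi**2

a_6 = 2/3 ∫_0^{3} (-u**2 - u) cos(2*pi*u) du.
Integrating by parts twice (tabular method), an antiderivative of (-u**2 - u) cos(2*pi*u) is -u**2*sin(2*pi*u)/(2*pi) - u*sin(2*pi*u)/(2*pi) - u*cos(2*pi*u)/(2*pi**2) + sin(2*pi*u)/(4*pi**3) - cos(2*pi*u)/(4*pi**2); evaluating from 0 to 3: ∫_{0}^{3} (-u**2 - u) cos(2*pi*u) du = (-7/(4*pi**2)) - (-1/(4*pi**2)) = -3/(2*pi**2).
Hence a_6 = (2/3)·(-3/(2*pi**2)) = -1/pi**2.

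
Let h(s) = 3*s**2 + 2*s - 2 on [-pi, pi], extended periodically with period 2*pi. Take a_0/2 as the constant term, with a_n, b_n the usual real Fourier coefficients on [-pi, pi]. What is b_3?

b_3 = 1/pi ∫_{-pi}^{pi} h(s) sin(3*s) ds.
Integrating by parts twice (tabular method), an antiderivative of (3*s**2 + 2*s - 2) sin(3*s) is -s**2*cos(3*s) + 2*s*sin(3*s)/3 - 2*s*cos(3*s)/3 + 2*sin(3*s)/9 + 8*cos(3*s)/9; evaluating from -pi to pi: ∫_{-pi}^{pi} (3*s**2 + 2*s - 2) sin(3*s) ds = (-8/9 + 2*pi/3 + pi**2) - (-2*pi/3 - 8/9 + pi**2) = 4*pi/3.
Hence b_3 = (1/pi)·(4*pi/3) = 4/3.

4/3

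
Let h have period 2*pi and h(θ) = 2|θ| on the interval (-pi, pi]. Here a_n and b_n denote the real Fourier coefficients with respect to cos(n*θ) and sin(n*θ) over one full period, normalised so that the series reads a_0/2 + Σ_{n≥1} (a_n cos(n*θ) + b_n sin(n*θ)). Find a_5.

a_5 = 1/pi ∫_{-pi}^{pi} h(θ) cos(5*θ) dθ.
h is even and cos(5*θ) is even, so the integrand is even and a_5 = 2/pi ∫_0^{pi} h(θ) cos(5*θ) dθ.
Integrating by parts (boundary term plus one more integral), an antiderivative of (2*θ) cos(5*θ) is 2*θ*sin(5*θ)/5 + 2*cos(5*θ)/25; evaluating from 0 to pi: ∫_{0}^{pi} (2*θ) cos(5*θ) dθ = (-2/25) - (2/25) = -4/25.
Hence a_5 = (2/pi)·(-4/25) = -8/(25*pi).

-8/(25*pi)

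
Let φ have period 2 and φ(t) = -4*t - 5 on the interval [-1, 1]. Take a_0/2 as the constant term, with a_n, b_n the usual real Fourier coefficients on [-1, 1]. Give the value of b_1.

b_1 = ∫_{-1}^{1} φ(t) sin(pi*t) dt.
Integrating by parts (boundary term plus one more integral), an antiderivative of (-4*t - 5) sin(pi*t) is 4*t*cos(pi*t)/pi - 4*sin(pi*t)/pi**2 + 5*cos(pi*t)/pi; evaluating from -1 to 1: ∫_{-1}^{1} (-4*t - 5) sin(pi*t) dt = (-9/pi) - (-1/pi) = -8/pi.
Hence b_1 = -8/pi.

-8/pi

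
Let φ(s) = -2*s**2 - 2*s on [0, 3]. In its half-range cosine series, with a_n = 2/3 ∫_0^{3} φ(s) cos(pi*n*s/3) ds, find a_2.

-18/pi**2

a_2 = 2/3 ∫_0^{3} (-2*s**2 - 2*s) cos(2*pi*s/3) ds.
Integrating by parts twice (tabular method), an antiderivative of (-2*s**2 - 2*s) cos(2*pi*s/3) is -3*s**2*sin(2*pi*s/3)/pi - 3*s*sin(2*pi*s/3)/pi - 9*s*cos(2*pi*s/3)/pi**2 + 27*sin(2*pi*s/3)/(2*pi**3) - 9*cos(2*pi*s/3)/(2*pi**2); evaluating from 0 to 3: ∫_{0}^{3} (-2*s**2 - 2*s) cos(2*pi*s/3) ds = (-63/(2*pi**2)) - (-9/(2*pi**2)) = -27/pi**2.
Hence a_2 = (2/3)·(-27/pi**2) = -18/pi**2.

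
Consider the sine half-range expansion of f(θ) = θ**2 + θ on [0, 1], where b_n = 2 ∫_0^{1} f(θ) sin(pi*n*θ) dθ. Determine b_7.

4*(-2 + 49*pi**2)/(343*pi**3)

b_7 = 2 ∫_0^{1} (θ**2 + θ) sin(7*pi*θ) dθ.
Integrating by parts twice (tabular method), an antiderivative of (θ**2 + θ) sin(7*pi*θ) is -θ**2*cos(7*pi*θ)/(7*pi) + 2*θ*sin(7*pi*θ)/(49*pi**2) - θ*cos(7*pi*θ)/(7*pi) + sin(7*pi*θ)/(49*pi**2) + 2*cos(7*pi*θ)/(343*pi**3); evaluating from 0 to 1: ∫_{0}^{1} (θ**2 + θ) sin(7*pi*θ) dθ = (2*(-1 + 49*pi**2)/(343*pi**3)) - (2/(343*pi**3)) = 2*(-2 + 49*pi**2)/(343*pi**3).
Hence b_7 = 2·(2*(-2 + 49*pi**2)/(343*pi**3)) = 4*(-2 + 49*pi**2)/(343*pi**3).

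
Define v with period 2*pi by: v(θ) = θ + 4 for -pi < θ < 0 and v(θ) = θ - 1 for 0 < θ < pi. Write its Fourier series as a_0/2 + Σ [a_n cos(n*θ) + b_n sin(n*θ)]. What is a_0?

a_0 = 1/pi ∫_{-pi}^{pi} v(θ) dθ = 1/pi · (3*pi) = 3.

3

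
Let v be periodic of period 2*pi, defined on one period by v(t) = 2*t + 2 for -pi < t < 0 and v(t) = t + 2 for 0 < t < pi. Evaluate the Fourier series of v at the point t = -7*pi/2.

t = -7*pi/2 differs from t = pi/2 by -2 full period(s), and the series is 2*pi-periodic.
v is continuous at t = pi/2 with value pi/2 + 2, so the series converges to pi/2 + 2 there.

pi/2 + 2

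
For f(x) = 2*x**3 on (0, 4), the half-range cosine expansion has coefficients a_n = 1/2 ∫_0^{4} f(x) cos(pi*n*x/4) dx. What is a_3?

256*(4 - 9*pi**2)/(27*pi**4)

a_3 = 1/2 ∫_0^{4} (2*x**3) cos(3*pi*x/4) dx.
Integrating by parts three times (tabular method), an antiderivative of (2*x**3) cos(3*pi*x/4) is 8*x**3*sin(3*pi*x/4)/(3*pi) + 32*x**2*cos(3*pi*x/4)/(3*pi**2) - 256*x*sin(3*pi*x/4)/(9*pi**3) - 1024*cos(3*pi*x/4)/(27*pi**4); evaluating from 0 to 4: ∫_{0}^{4} (2*x**3) cos(3*pi*x/4) dx = (512*(2 - 9*pi**2)/(27*pi**4)) - (-1024/(27*pi**4)) = 512*(4 - 9*pi**2)/(27*pi**4).
Hence a_3 = (1/2)·(512*(4 - 9*pi**2)/(27*pi**4)) = 256*(4 - 9*pi**2)/(27*pi**4).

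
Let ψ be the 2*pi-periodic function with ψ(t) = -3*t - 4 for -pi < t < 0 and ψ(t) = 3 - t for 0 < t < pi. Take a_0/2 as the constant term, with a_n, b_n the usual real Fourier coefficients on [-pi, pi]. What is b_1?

-4 + 14/pi

b_1 = 1/pi ∫_{-pi}^{pi} ψ(t) sin(t) dt.
Split the integral at the breakpoints.
Integrating by parts (boundary term plus one more integral), an antiderivative of (-3*t - 4) sin(t) is 3*t*cos(t) - 3*sin(t) + 4*cos(t); evaluating from -pi to 0: ∫_{-pi}^{0} (-3*t - 4) sin(t) dt = (4) - (-4 + 3*pi) = 8 - 3*pi.
Integrating by parts (boundary term plus one more integral), an antiderivative of (3 - t) sin(t) is t*cos(t) - sin(t) - 3*cos(t); evaluating from 0 to pi: ∫_{0}^{pi} (3 - t) sin(t) dt = (3 - pi) - (-3) = 6 - pi.
Summing the pieces and multiplying by (1/pi) gives b_1 = -4 + 14/pi.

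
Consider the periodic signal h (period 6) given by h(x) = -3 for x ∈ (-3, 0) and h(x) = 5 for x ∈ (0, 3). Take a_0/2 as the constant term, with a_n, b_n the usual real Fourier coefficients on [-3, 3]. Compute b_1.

16/pi

b_1 = 1/3 ∫_{-3}^{3} h(x) sin(pi*x/3) dx.
Split the integral at the breakpoints.
Directly, an antiderivative of (-3) sin(pi*x/3) is 9*cos(pi*x/3)/pi; evaluating from -3 to 0: ∫_{-3}^{0} (-3) sin(pi*x/3) dx = (9/pi) - (-9/pi) = 18/pi.
Directly, an antiderivative of (5) sin(pi*x/3) is -15*cos(pi*x/3)/pi; evaluating from 0 to 3: ∫_{0}^{3} (5) sin(pi*x/3) dx = (15/pi) - (-15/pi) = 30/pi.
Summing the pieces and multiplying by (1/3) gives b_1 = 16/pi.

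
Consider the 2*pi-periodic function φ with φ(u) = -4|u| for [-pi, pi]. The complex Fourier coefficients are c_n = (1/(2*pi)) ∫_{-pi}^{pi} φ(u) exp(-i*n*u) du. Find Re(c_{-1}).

Since φ is real-valued, Re(c_{-1}) = (1/(2*pi)) ∫_{-pi}^{pi} φ(u) cos(-u) du = a_{1}/2.
φ is even and cos(-u) is even, so the integrand is even: ∫_{-pi}^{pi} φ(u) cos(-u) du = 2∫_0^{pi} φ(u) cos(-u) du.
Integrating by parts (boundary term plus one more integral), an antiderivative of (-4*u) cos(-u) is -4*u*sin(u) - 4*cos(u); evaluating from 0 to pi: ∫_{0}^{pi} (-4*u) cos(-u) du = (4) - (-4) = 8.
So ∫_{-pi}^{pi} φ(u) cos(-u) du = 16.
Hence Re(c_{-1}) = (1/(2*pi))·(16) = 8/pi.

8/pi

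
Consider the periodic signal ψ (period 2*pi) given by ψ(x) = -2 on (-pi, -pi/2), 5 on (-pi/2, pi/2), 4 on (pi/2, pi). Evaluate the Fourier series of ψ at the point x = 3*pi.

1

x = 3*pi differs from x = pi by 1 full period(s), and the series is 2*pi-periodic.
At x = pi the one-sided limits are ψ(pi^-) = 4 and ψ(pi^+) = -2.
By Dirichlet's theorem the series converges to their average, [(4) + (-2)]/2 = 1.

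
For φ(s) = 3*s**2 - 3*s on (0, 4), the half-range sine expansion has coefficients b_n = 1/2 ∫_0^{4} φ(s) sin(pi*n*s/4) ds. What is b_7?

24*(-16 + 147*pi**2)/(343*pi**3)

b_7 = 1/2 ∫_0^{4} (3*s**2 - 3*s) sin(7*pi*s/4) ds.
Integrating by parts twice (tabular method), an antiderivative of (3*s**2 - 3*s) sin(7*pi*s/4) is -12*s**2*cos(7*pi*s/4)/(7*pi) + 96*s*sin(7*pi*s/4)/(49*pi**2) + 12*s*cos(7*pi*s/4)/(7*pi) - 48*sin(7*pi*s/4)/(49*pi**2) + 384*cos(7*pi*s/4)/(343*pi**3); evaluating from 0 to 4: ∫_{0}^{4} (3*s**2 - 3*s) sin(7*pi*s/4) ds = (48*(-8 + 147*pi**2)/(343*pi**3)) - (384/(343*pi**3)) = 48*(-16 + 147*pi**2)/(343*pi**3).
Hence b_7 = (1/2)·(48*(-16 + 147*pi**2)/(343*pi**3)) = 24*(-16 + 147*pi**2)/(343*pi**3).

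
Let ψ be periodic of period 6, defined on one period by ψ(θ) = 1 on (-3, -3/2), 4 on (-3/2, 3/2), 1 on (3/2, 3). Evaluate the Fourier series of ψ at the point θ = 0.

4

ψ is continuous at θ = 0 with value 4, so the series converges to 4 there.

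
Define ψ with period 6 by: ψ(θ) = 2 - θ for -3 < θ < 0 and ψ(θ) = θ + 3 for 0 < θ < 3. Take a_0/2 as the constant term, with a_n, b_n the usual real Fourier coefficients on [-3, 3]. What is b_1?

b_1 = 1/3 ∫_{-3}^{3} ψ(θ) sin(pi*θ/3) dθ.
Split the integral at the breakpoints.
Integrating by parts (boundary term plus one more integral), an antiderivative of (2 - θ) sin(pi*θ/3) is 3*θ*cos(pi*θ/3)/pi - 9*sin(pi*θ/3)/pi**2 - 6*cos(pi*θ/3)/pi; evaluating from -3 to 0: ∫_{-3}^{0} (2 - θ) sin(pi*θ/3) dθ = (-6/pi) - (15/pi) = -21/pi.
Integrating by parts (boundary term plus one more integral), an antiderivative of (θ + 3) sin(pi*θ/3) is -3*θ*cos(pi*θ/3)/pi + 9*sin(pi*θ/3)/pi**2 - 9*cos(pi*θ/3)/pi; evaluating from 0 to 3: ∫_{0}^{3} (θ + 3) sin(pi*θ/3) dθ = (18/pi) - (-9/pi) = 27/pi.
Summing the pieces and multiplying by (1/3) gives b_1 = 2/pi.

2/pi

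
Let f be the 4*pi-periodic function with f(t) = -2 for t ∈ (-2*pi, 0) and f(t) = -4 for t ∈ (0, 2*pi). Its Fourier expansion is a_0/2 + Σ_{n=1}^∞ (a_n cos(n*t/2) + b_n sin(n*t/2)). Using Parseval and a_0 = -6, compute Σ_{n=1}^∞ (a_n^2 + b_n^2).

2

Parseval: a_0^2/2 + Σ_{n≥1} (a_n^2+b_n^2) = (1/(2*pi)) ∫_{-2*pi}^{2*pi} f(t)^2 dt = 20.
Subtract a_0^2/2 = 18: Σ (a_n^2+b_n^2) = 2.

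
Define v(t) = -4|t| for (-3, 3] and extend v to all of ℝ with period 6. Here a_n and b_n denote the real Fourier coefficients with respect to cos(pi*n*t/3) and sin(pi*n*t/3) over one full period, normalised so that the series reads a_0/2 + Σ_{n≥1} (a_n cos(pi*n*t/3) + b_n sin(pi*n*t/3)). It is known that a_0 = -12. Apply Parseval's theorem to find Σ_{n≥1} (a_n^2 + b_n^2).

24

Parseval: a_0^2/2 + Σ_{n≥1} (a_n^2+b_n^2) = 1/3 ∫_{-3}^{3} v(t)^2 dt = 96.
Subtract a_0^2/2 = 72: Σ (a_n^2+b_n^2) = 24.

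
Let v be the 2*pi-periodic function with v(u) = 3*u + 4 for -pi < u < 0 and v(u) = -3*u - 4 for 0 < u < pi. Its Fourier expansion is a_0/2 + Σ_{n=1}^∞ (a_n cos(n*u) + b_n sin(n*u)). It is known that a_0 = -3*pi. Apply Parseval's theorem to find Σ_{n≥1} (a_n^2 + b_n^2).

3*pi**2/2 + 32

Parseval: a_0^2/2 + Σ_{n≥1} (a_n^2+b_n^2) = 1/pi ∫_{-pi}^{pi} v(u)^2 du = 32 + 6*pi**2.
Subtract a_0^2/2 = 9*pi**2/2: Σ (a_n^2+b_n^2) = 3*pi**2/2 + 32.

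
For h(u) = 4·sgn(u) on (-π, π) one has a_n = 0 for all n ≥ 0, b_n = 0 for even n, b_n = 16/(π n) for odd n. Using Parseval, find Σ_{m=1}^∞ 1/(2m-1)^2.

pi**2/8

Parseval: Σ b_n^2 = (1/π) ∫_{-π}^{π} h(u)^2 du = 32.
Only odd n contribute, with b_n^2 = 256/(π^2 n^2), so Σ_{m≥1} 1/(2m-1)^2 = π^2·(32)/256 = pi**2/8.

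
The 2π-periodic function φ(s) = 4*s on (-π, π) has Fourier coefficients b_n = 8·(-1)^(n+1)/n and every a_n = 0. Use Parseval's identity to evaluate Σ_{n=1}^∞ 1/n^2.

Parseval: Σ b_n^2 = (1/π) ∫_{-π}^{π} φ(s)^2 ds = 32*pi**2/3.
Σ b_n^2 = Σ 64/n^2, so Σ 1/n^2 = (32*pi**2/3)/64 = pi**2/6.

pi**2/6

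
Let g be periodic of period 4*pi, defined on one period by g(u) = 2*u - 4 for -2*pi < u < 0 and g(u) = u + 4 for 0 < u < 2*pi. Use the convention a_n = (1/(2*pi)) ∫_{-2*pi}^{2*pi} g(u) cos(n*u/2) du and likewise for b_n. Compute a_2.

a_2 = (1/(2*pi)) ∫_{-2*pi}^{2*pi} g(u) cos(u) du.
Split the integral at the breakpoints.
Integrating by parts (boundary term plus one more integral), an antiderivative of (2*u - 4) cos(u) is 2*u*sin(u) - 4*sin(u) + 2*cos(u); evaluating from -2*pi to 0: ∫_{-2*pi}^{0} (2*u - 4) cos(u) du = (2) - (2) = 0.
Integrating by parts (boundary term plus one more integral), an antiderivative of (u + 4) cos(u) is u*sin(u) + 4*sin(u) + cos(u); evaluating from 0 to 2*pi: ∫_{0}^{2*pi} (u + 4) cos(u) du = (1) - (1) = 0.
Summing the pieces and multiplying by (1/(2*pi)) gives a_2 = 0.

0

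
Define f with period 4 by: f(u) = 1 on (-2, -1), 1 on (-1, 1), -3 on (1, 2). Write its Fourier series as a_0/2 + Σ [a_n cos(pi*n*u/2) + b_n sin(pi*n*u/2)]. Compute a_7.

a_7 = 1/2 ∫_{-2}^{2} f(u) cos(7*pi*u/2) du.
Split the integral at the breakpoints.
Directly, an antiderivative of (1) cos(7*pi*u/2) is 2*sin(7*pi*u/2)/(7*pi); evaluating from -2 to -1: ∫_{-2}^{-1} (1) cos(7*pi*u/2) du = (2/(7*pi)) - (0) = 2/(7*pi).
Directly, an antiderivative of (1) cos(7*pi*u/2) is 2*sin(7*pi*u/2)/(7*pi); evaluating from -1 to 1: ∫_{-1}^{1} (1) cos(7*pi*u/2) du = (-2/(7*pi)) - (2/(7*pi)) = -4/(7*pi).
Directly, an antiderivative of (-3) cos(7*pi*u/2) is -6*sin(7*pi*u/2)/(7*pi); evaluating from 1 to 2: ∫_{1}^{2} (-3) cos(7*pi*u/2) du = (0) - (6/(7*pi)) = -6/(7*pi).
Summing the pieces and multiplying by (1/2) gives a_7 = -4/(7*pi).

-4/(7*pi)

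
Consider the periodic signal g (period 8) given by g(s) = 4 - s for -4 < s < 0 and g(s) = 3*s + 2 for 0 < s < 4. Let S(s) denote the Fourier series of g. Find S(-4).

At s = -4 the one-sided limits are g(-4^-) = 14 and g(-4^+) = 8.
By Dirichlet's theorem the series converges to their average, [(14) + (8)]/2 = 11.

11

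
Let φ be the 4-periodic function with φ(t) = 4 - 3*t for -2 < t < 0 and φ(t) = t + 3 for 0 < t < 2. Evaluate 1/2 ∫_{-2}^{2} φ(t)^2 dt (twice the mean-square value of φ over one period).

1/2 ∫_{-2}^{2} φ(t)^2 dt = 1/2 · (410/3) = 205/3.

205/3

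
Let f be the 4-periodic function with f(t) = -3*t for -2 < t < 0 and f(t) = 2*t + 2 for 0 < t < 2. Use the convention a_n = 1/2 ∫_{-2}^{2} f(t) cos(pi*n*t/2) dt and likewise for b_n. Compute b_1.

2/pi

b_1 = 1/2 ∫_{-2}^{2} f(t) sin(pi*t/2) dt.
Split the integral at the breakpoints.
Integrating by parts (boundary term plus one more integral), an antiderivative of (-3*t) sin(pi*t/2) is 6*t*cos(pi*t/2)/pi - 12*sin(pi*t/2)/pi**2; evaluating from -2 to 0: ∫_{-2}^{0} (-3*t) sin(pi*t/2) dt = (0) - (12/pi) = -12/pi.
Integrating by parts (boundary term plus one more integral), an antiderivative of (2*t + 2) sin(pi*t/2) is -4*t*cos(pi*t/2)/pi + 8*sin(pi*t/2)/pi**2 - 4*cos(pi*t/2)/pi; evaluating from 0 to 2: ∫_{0}^{2} (2*t + 2) sin(pi*t/2) dt = (12/pi) - (-4/pi) = 16/pi.
Summing the pieces and multiplying by (1/2) gives b_1 = 2/pi.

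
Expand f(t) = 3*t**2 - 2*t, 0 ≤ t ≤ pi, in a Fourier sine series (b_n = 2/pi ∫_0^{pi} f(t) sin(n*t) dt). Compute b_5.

b_5 = 2/pi ∫_0^{pi} (3*t**2 - 2*t) sin(5*t) dt.
Integrating by parts twice (tabular method), an antiderivative of (3*t**2 - 2*t) sin(5*t) is -3*t**2*cos(5*t)/5 + 6*t*sin(5*t)/25 + 2*t*cos(5*t)/5 - 2*sin(5*t)/25 + 6*cos(5*t)/125; evaluating from 0 to pi: ∫_{0}^{pi} (3*t**2 - 2*t) sin(5*t) dt = (-2*pi/5 - 6/125 + 3*pi**2/5) - (6/125) = -2*pi/5 - 12/125 + 3*pi**2/5.
Hence b_5 = (2/pi)·(-2*pi/5 - 12/125 + 3*pi**2/5) = 2*(-50*pi - 12 + 75*pi**2)/(125*pi).

2*(-50*pi - 12 + 75*pi**2)/(125*pi)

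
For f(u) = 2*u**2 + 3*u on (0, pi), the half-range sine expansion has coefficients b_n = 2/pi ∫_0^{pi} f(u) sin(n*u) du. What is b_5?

b_5 = 2/pi ∫_0^{pi} (2*u**2 + 3*u) sin(5*u) du.
Integrating by parts twice (tabular method), an antiderivative of (2*u**2 + 3*u) sin(5*u) is -2*u**2*cos(5*u)/5 + 4*u*sin(5*u)/25 - 3*u*cos(5*u)/5 + 3*sin(5*u)/25 + 4*cos(5*u)/125; evaluating from 0 to pi: ∫_{0}^{pi} (2*u**2 + 3*u) sin(5*u) du = (-4/125 + 3*pi/5 + 2*pi**2/5) - (4/125) = -8/125 + 3*pi/5 + 2*pi**2/5.
Hence b_5 = (2/pi)·(-8/125 + 3*pi/5 + 2*pi**2/5) = 2*(-8 + 75*pi + 50*pi**2)/(125*pi).

2*(-8 + 75*pi + 50*pi**2)/(125*pi)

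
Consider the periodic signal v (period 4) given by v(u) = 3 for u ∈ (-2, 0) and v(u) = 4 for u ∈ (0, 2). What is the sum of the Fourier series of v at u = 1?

4

v is continuous at u = 1 with value 4, so the series converges to 4 there.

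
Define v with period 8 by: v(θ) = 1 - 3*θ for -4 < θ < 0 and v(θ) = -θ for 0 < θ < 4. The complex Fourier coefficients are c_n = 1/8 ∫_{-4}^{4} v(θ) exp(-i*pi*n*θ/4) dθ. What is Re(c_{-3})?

Since v is real-valued, Re(c_{-3}) = 1/8 ∫_{-4}^{4} v(θ) cos(-3*pi*θ/4) dθ = a_{3}/2.
Split the integral at the breakpoints.
Integrating by parts (boundary term plus one more integral), an antiderivative of (1 - 3*θ) cos(-3*pi*θ/4) is -4*θ*sin(3*pi*θ/4)/pi + 4*sin(3*pi*θ/4)/(3*pi) - 16*cos(3*pi*θ/4)/(3*pi**2); evaluating from -4 to 0: ∫_{-4}^{0} (1 - 3*θ) cos(-3*pi*θ/4) dθ = (-16/(3*pi**2)) - (16/(3*pi**2)) = -32/(3*pi**2).
Integrating by parts (boundary term plus one more integral), an antiderivative of (-θ) cos(-3*pi*θ/4) is -4*θ*sin(3*pi*θ/4)/(3*pi) - 16*cos(3*pi*θ/4)/(9*pi**2); evaluating from 0 to 4: ∫_{0}^{4} (-θ) cos(-3*pi*θ/4) dθ = (16/(9*pi**2)) - (-16/(9*pi**2)) = 32/(9*pi**2).
So ∫_{-4}^{4} v(θ) cos(-3*pi*θ/4) dθ = -64/(9*pi**2).
Hence Re(c_{-3}) = (1/8)·(-64/(9*pi**2)) = -8/(9*pi**2).

-8/(9*pi**2)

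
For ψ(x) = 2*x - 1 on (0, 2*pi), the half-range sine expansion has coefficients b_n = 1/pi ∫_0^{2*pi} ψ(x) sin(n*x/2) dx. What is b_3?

b_3 = 1/pi ∫_0^{2*pi} (2*x - 1) sin(3*x/2) dx.
Integrating by parts (boundary term plus one more integral), an antiderivative of (2*x - 1) sin(3*x/2) is -4*x*cos(3*x/2)/3 + 8*sin(3*x/2)/9 + 2*cos(3*x/2)/3; evaluating from 0 to 2*pi: ∫_{0}^{2*pi} (2*x - 1) sin(3*x/2) dx = (-2/3 + 8*pi/3) - (2/3) = -4/3 + 8*pi/3.
Hence b_3 = (1/pi)·(-4/3 + 8*pi/3) = 4*(-1 + 2*pi)/(3*pi).

4*(-1 + 2*pi)/(3*pi)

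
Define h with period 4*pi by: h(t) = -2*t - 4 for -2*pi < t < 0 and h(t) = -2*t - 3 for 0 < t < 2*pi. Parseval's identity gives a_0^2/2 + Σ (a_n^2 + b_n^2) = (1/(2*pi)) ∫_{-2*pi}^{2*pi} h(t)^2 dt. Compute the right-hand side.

(1/(2*pi)) ∫_{-2*pi}^{2*pi} h(t)^2 dt = (1/(2*pi)) · (2*pi*(-12*pi + 75 + 32*pi**2)/3) = -4*pi + 25 + 32*pi**2/3.

-4*pi + 25 + 32*pi**2/3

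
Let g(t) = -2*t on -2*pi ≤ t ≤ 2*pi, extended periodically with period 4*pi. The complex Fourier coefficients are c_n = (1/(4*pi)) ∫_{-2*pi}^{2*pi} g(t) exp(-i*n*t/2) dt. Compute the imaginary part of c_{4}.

Since g is real-valued, Im(c_{4}) = -(1/(4*pi)) ∫_{-2*pi}^{2*pi} g(t) sin(2*t) dt = -b_{4}/2.
g is odd and sin(2*t) is odd, so the integrand is even: ∫_{-2*pi}^{2*pi} g(t) sin(2*t) dt = 2∫_0^{2*pi} g(t) sin(2*t) dt.
Integrating by parts (boundary term plus one more integral), an antiderivative of (-2*t) sin(2*t) is t*cos(2*t) - sin(2*t)/2; evaluating from 0 to 2*pi: ∫_{0}^{2*pi} (-2*t) sin(2*t) dt = (2*pi) - (0) = 2*pi.
So ∫_{-2*pi}^{2*pi} g(t) sin(2*t) dt = 4*pi.
Hence Im(c_{4}) = (-1/(4*pi))·(4*pi) = -1.

-1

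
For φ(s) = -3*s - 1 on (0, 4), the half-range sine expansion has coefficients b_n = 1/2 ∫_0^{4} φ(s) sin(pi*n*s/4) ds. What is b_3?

-28/(3*pi)

b_3 = 1/2 ∫_0^{4} (-3*s - 1) sin(3*pi*s/4) ds.
Integrating by parts (boundary term plus one more integral), an antiderivative of (-3*s - 1) sin(3*pi*s/4) is 4*s*cos(3*pi*s/4)/pi - 16*sin(3*pi*s/4)/(3*pi**2) + 4*cos(3*pi*s/4)/(3*pi); evaluating from 0 to 4: ∫_{0}^{4} (-3*s - 1) sin(3*pi*s/4) ds = (-52/(3*pi)) - (4/(3*pi)) = -56/(3*pi).
Hence b_3 = (1/2)·(-56/(3*pi)) = -28/(3*pi).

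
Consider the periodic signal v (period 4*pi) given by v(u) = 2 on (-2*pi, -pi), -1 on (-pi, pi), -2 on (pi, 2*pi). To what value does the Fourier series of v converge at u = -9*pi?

u = -9*pi differs from u = -pi by -2 full period(s), and the series is 4*pi-periodic.
At u = -pi the one-sided limits are v(-pi^-) = 2 and v(-pi^+) = -1.
By Dirichlet's theorem the series converges to their average, [(2) + (-1)]/2 = 1/2.

1/2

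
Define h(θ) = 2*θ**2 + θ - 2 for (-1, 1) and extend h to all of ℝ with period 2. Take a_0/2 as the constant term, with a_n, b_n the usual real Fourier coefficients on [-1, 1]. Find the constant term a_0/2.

a_0 = ∫_{-1}^{1} h(θ) dθ = -8/3.
So the constant term a_0/2 = -4/3.

-4/3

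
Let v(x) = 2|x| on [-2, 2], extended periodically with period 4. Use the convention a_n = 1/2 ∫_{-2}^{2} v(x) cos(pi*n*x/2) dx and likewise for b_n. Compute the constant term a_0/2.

2

a_0 = 1/2 ∫_{-2}^{2} v(x) dx = 1/2 · (8) = 4.
So the constant term a_0/2 = 2.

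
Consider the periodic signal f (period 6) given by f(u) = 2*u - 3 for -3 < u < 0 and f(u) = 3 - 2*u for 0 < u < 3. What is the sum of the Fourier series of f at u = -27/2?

u = -27/2 differs from u = -3/2 by -2 full period(s), and the series is 6-periodic.
f is continuous at u = -3/2 with value -6, so the series converges to -6 there.

-6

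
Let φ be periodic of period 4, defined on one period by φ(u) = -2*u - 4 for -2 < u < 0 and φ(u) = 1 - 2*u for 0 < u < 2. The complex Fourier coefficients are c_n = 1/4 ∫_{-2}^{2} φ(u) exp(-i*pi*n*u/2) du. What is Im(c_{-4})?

Since φ is real-valued, Im(c_{-4}) = -1/4 ∫_{-2}^{2} φ(u) sin(-2*pi*u) du = b_{4}/2.
Split the integral at the breakpoints.
Integrating by parts (boundary term plus one more integral), an antiderivative of (-2*u - 4) sin(-2*pi*u) is -u*cos(2*pi*u)/pi + sin(2*pi*u)/(2*pi**2) - 2*cos(2*pi*u)/pi; evaluating from -2 to 0: ∫_{-2}^{0} (-2*u - 4) sin(-2*pi*u) du = (-2/pi) - (0) = -2/pi.
Integrating by parts (boundary term plus one more integral), an antiderivative of (1 - 2*u) sin(-2*pi*u) is -u*cos(2*pi*u)/pi + sin(2*pi*u)/(2*pi**2) + cos(2*pi*u)/(2*pi); evaluating from 0 to 2: ∫_{0}^{2} (1 - 2*u) sin(-2*pi*u) du = (-3/(2*pi)) - (1/(2*pi)) = -2/pi.
So ∫_{-2}^{2} φ(u) sin(-2*pi*u) du = -4/pi.
Hence Im(c_{-4}) = (-1/4)·(-4/pi) = 1/pi.

1/pi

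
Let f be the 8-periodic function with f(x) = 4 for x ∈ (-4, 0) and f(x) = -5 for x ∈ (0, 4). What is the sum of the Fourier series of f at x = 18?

x = 18 differs from x = 2 by 2 full period(s), and the series is 8-periodic.
f is continuous at x = 2 with value -5, so the series converges to -5 there.

-5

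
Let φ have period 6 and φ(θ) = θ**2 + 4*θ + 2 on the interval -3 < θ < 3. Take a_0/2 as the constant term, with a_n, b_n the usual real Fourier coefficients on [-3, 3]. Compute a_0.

a_0 = 1/3 ∫_{-3}^{3} φ(θ) dθ = 1/3 · (30) = 10.

10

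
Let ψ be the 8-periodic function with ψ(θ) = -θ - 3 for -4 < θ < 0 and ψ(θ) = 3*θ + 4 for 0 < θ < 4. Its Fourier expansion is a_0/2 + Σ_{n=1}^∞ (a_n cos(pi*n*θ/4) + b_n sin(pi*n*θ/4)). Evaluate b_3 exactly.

b_3 = 1/4 ∫_{-4}^{4} ψ(θ) sin(3*pi*θ/4) dθ.
Split the integral at the breakpoints.
Integrating by parts (boundary term plus one more integral), an antiderivative of (-θ - 3) sin(3*pi*θ/4) is 4*θ*cos(3*pi*θ/4)/(3*pi) - 16*sin(3*pi*θ/4)/(9*pi**2) + 4*cos(3*pi*θ/4)/pi; evaluating from -4 to 0: ∫_{-4}^{0} (-θ - 3) sin(3*pi*θ/4) dθ = (4/pi) - (4/(3*pi)) = 8/(3*pi).
Integrating by parts (boundary term plus one more integral), an antiderivative of (3*θ + 4) sin(3*pi*θ/4) is -4*θ*cos(3*pi*θ/4)/pi + 16*sin(3*pi*θ/4)/(3*pi**2) - 16*cos(3*pi*θ/4)/(3*pi); evaluating from 0 to 4: ∫_{0}^{4} (3*θ + 4) sin(3*pi*θ/4) dθ = (64/(3*pi)) - (-16/(3*pi)) = 80/(3*pi).
Summing the pieces and multiplying by (1/4) gives b_3 = 22/(3*pi).

22/(3*pi)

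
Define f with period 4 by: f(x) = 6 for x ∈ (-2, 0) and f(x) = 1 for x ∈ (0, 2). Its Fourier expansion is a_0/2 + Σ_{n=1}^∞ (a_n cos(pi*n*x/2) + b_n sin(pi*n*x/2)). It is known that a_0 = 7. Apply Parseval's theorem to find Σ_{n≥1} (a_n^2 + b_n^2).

25/2

Parseval: a_0^2/2 + Σ_{n≥1} (a_n^2+b_n^2) = 1/2 ∫_{-2}^{2} f(x)^2 dx = 37.
Subtract a_0^2/2 = 49/2: Σ (a_n^2+b_n^2) = 25/2.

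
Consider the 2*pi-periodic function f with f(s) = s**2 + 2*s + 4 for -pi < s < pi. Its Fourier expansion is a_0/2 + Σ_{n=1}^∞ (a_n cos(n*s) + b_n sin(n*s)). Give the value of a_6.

a_6 = 1/pi ∫_{-pi}^{pi} f(s) cos(6*s) ds.
Integrating by parts twice (tabular method), an antiderivative of (s**2 + 2*s + 4) cos(6*s) is s**2*sin(6*s)/6 + s*sin(6*s)/3 + s*cos(6*s)/18 + 71*sin(6*s)/108 + cos(6*s)/18; evaluating from -pi to pi: ∫_{-pi}^{pi} (s**2 + 2*s + 4) cos(6*s) ds = (1/18 + pi/18) - (1/18 - pi/18) = pi/9.
Hence a_6 = (1/pi)·(pi/9) = 1/9.

1/9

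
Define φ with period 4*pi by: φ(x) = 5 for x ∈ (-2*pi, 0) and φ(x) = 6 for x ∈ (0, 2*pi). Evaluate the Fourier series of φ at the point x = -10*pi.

x = -10*pi differs from x = -2*pi by -2 full period(s), and the series is 4*pi-periodic.
At x = -2*pi the one-sided limits are φ(-2*pi^-) = 6 and φ(-2*pi^+) = 5.
By Dirichlet's theorem the series converges to their average, [(6) + (5)]/2 = 11/2.

11/2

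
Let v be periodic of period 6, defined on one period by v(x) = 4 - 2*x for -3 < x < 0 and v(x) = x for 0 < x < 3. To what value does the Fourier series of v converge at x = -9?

x = -9 differs from x = -3 by -1 full period(s), and the series is 6-periodic.
At x = -3 the one-sided limits are v(-3^-) = 3 and v(-3^+) = 10.
By Dirichlet's theorem the series converges to their average, [(3) + (10)]/2 = 13/2.

13/2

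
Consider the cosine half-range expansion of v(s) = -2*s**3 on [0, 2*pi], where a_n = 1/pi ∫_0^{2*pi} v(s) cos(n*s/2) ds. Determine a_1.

a_1 = 1/pi ∫_0^{2*pi} (-2*s**3) cos(s/2) ds.
Integrating by parts three times (tabular method), an antiderivative of (-2*s**3) cos(s/2) is -4*s**3*sin(s/2) - 24*s**2*cos(s/2) + 96*s*sin(s/2) + 192*cos(s/2); evaluating from 0 to 2*pi: ∫_{0}^{2*pi} (-2*s**3) cos(s/2) ds = (-192 + 96*pi**2) - (192) = -384 + 96*pi**2.
Hence a_1 = (1/pi)·(-384 + 96*pi**2) = -384/pi + 96*pi.

-384/pi + 96*pi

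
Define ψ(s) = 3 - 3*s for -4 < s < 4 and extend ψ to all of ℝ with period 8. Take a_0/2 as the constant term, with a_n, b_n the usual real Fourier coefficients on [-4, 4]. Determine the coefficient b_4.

b_4 = 1/4 ∫_{-4}^{4} ψ(s) sin(pi*s) ds.
Integrating by parts (boundary term plus one more integral), an antiderivative of (3 - 3*s) sin(pi*s) is 3*s*cos(pi*s)/pi - 3*sin(pi*s)/pi**2 - 3*cos(pi*s)/pi; evaluating from -4 to 4: ∫_{-4}^{4} (3 - 3*s) sin(pi*s) ds = (9/pi) - (-15/pi) = 24/pi.
Hence b_4 = (1/4)·(24/pi) = 6/pi.

6/pi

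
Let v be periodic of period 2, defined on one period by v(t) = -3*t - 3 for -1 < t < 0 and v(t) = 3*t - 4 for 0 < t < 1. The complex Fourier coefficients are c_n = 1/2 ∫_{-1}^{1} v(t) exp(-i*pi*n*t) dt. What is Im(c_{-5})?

Since v is real-valued, Im(c_{-5}) = -1/2 ∫_{-1}^{1} v(t) sin(-5*pi*t) dt = b_{5}/2.
Split the integral at the breakpoints.
Integrating by parts (boundary term plus one more integral), an antiderivative of (-3*t - 3) sin(-5*pi*t) is -3*t*cos(5*pi*t)/(5*pi) + 3*sin(5*pi*t)/(25*pi**2) - 3*cos(5*pi*t)/(5*pi); evaluating from -1 to 0: ∫_{-1}^{0} (-3*t - 3) sin(-5*pi*t) dt = (-3/(5*pi)) - (0) = -3/(5*pi).
Integrating by parts (boundary term plus one more integral), an antiderivative of (3*t - 4) sin(-5*pi*t) is 3*t*cos(5*pi*t)/(5*pi) - 3*sin(5*pi*t)/(25*pi**2) - 4*cos(5*pi*t)/(5*pi); evaluating from 0 to 1: ∫_{0}^{1} (3*t - 4) sin(-5*pi*t) dt = (1/(5*pi)) - (-4/(5*pi)) = 1/pi.
So ∫_{-1}^{1} v(t) sin(-5*pi*t) dt = 2/(5*pi).
Hence Im(c_{-5}) = (-1/2)·(2/(5*pi)) = -1/(5*pi).

-1/(5*pi)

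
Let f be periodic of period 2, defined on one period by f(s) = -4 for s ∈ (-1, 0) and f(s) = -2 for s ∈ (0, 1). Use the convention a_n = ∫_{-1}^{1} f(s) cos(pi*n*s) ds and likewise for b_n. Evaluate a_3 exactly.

a_3 = ∫_{-1}^{1} f(s) cos(3*pi*s) ds.
Split the integral at the breakpoints.
Directly, an antiderivative of (-4) cos(3*pi*s) is -4*sin(3*pi*s)/(3*pi); evaluating from -1 to 0: ∫_{-1}^{0} (-4) cos(3*pi*s) ds = (0) - (0) = 0.
Directly, an antiderivative of (-2) cos(3*pi*s) is -2*sin(3*pi*s)/(3*pi); evaluating from 0 to 1: ∫_{0}^{1} (-2) cos(3*pi*s) ds = (0) - (0) = 0.
Summing the pieces gives a_3 = 0.

0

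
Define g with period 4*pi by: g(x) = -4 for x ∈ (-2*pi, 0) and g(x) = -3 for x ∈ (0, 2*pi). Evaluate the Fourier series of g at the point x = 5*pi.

-3

x = 5*pi differs from x = pi by 1 full period(s), and the series is 4*pi-periodic.
g is continuous at x = pi with value -3, so the series converges to -3 there.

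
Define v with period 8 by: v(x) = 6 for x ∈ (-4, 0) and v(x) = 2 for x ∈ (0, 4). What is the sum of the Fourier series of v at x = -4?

4

At x = -4 the one-sided limits are v(-4^-) = 2 and v(-4^+) = 6.
By Dirichlet's theorem the series converges to their average, [(2) + (6)]/2 = 4.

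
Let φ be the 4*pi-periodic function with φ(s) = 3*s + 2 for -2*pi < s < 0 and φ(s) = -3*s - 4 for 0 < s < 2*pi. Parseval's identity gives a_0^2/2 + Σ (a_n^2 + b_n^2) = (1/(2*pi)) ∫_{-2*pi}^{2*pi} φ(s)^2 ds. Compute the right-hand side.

20 + 12*pi + 24*pi**2

(1/(2*pi)) ∫_{-2*pi}^{2*pi} φ(s)^2 ds = (1/(2*pi)) · (8*pi*(5 + 3*pi + 6*pi**2)) = 20 + 12*pi + 24*pi**2.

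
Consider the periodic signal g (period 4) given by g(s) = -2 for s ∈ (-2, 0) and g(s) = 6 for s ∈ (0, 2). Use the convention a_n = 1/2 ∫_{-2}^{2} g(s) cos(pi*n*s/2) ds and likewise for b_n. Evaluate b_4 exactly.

0

b_4 = 1/2 ∫_{-2}^{2} g(s) sin(2*pi*s) ds.
Split the integral at the breakpoints.
Directly, an antiderivative of (-2) sin(2*pi*s) is cos(2*pi*s)/pi; evaluating from -2 to 0: ∫_{-2}^{0} (-2) sin(2*pi*s) ds = (1/pi) - (1/pi) = 0.
Directly, an antiderivative of (6) sin(2*pi*s) is -3*cos(2*pi*s)/pi; evaluating from 0 to 2: ∫_{0}^{2} (6) sin(2*pi*s) ds = (-3/pi) - (-3/pi) = 0.
Summing the pieces and multiplying by (1/2) gives b_4 = 0.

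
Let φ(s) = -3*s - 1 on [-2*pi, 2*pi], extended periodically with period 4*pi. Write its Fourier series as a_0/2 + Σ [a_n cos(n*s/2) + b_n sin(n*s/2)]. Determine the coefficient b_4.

3

b_4 = (1/(2*pi)) ∫_{-2*pi}^{2*pi} φ(s) sin(2*s) ds.
Integrating by parts (boundary term plus one more integral), an antiderivative of (-3*s - 1) sin(2*s) is 3*s*cos(2*s)/2 - 3*sin(2*s)/4 + cos(2*s)/2; evaluating from -2*pi to 2*pi: ∫_{-2*pi}^{2*pi} (-3*s - 1) sin(2*s) ds = (1/2 + 3*pi) - (1/2 - 3*pi) = 6*pi.
Hence b_4 = (1/(2*pi))·(6*pi) = 3.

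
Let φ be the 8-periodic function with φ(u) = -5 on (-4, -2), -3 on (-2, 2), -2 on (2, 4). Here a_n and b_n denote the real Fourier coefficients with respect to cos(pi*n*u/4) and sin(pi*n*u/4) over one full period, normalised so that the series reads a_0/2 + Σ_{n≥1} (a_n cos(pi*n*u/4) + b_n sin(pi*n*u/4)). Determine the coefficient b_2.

b_2 = 1/4 ∫_{-4}^{4} φ(u) sin(pi*u/2) du.
Split the integral at the breakpoints.
Directly, an antiderivative of (-5) sin(pi*u/2) is 10*cos(pi*u/2)/pi; evaluating from -4 to -2: ∫_{-4}^{-2} (-5) sin(pi*u/2) du = (-10/pi) - (10/pi) = -20/pi.
Directly, an antiderivative of (-3) sin(pi*u/2) is 6*cos(pi*u/2)/pi; evaluating from -2 to 2: ∫_{-2}^{2} (-3) sin(pi*u/2) du = (-6/pi) - (-6/pi) = 0.
Directly, an antiderivative of (-2) sin(pi*u/2) is 4*cos(pi*u/2)/pi; evaluating from 2 to 4: ∫_{2}^{4} (-2) sin(pi*u/2) du = (4/pi) - (-4/pi) = 8/pi.
Summing the pieces and multiplying by (1/4) gives b_2 = -3/pi.

-3/pi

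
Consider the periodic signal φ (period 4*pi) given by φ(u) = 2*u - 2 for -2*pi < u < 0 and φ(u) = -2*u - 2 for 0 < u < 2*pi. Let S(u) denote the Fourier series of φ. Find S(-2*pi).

u = -2*pi differs from u = 2*pi by -1 full period(s), and the series is 4*pi-periodic.
φ is continuous at u = 2*pi with value -4*pi - 2, so the series converges to -4*pi - 2 there.

-4*pi - 2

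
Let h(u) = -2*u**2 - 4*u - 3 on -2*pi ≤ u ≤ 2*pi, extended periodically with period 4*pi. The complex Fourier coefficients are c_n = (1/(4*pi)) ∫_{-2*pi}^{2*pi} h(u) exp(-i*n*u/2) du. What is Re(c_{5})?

16/25

Since h is real-valued, Re(c_{5}) = (1/(4*pi)) ∫_{-2*pi}^{2*pi} h(u) cos(5*u/2) du = a_{5}/2.
Integrating by parts twice (tabular method), an antiderivative of (-2*u**2 - 4*u - 3) cos(5*u/2) is -4*u**2*sin(5*u/2)/5 - 8*u*sin(5*u/2)/5 - 16*u*cos(5*u/2)/25 - 118*sin(5*u/2)/125 - 16*cos(5*u/2)/25; evaluating from -2*pi to 2*pi: ∫_{-2*pi}^{2*pi} (-2*u**2 - 4*u - 3) cos(5*u/2) du = (16/25 + 32*pi/25) - (16/25 - 32*pi/25) = 64*pi/25.
Hence Re(c_{5}) = (1/(4*pi))·(64*pi/25) = 16/25.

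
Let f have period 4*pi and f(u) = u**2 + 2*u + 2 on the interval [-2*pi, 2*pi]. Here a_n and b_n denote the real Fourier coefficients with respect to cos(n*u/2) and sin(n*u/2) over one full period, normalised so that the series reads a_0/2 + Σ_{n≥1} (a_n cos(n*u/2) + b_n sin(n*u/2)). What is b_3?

8/3

b_3 = (1/(2*pi)) ∫_{-2*pi}^{2*pi} f(u) sin(3*u/2) du.
Integrating by parts twice (tabular method), an antiderivative of (u**2 + 2*u + 2) sin(3*u/2) is -2*u**2*cos(3*u/2)/3 + 8*u*sin(3*u/2)/9 - 4*u*cos(3*u/2)/3 + 8*sin(3*u/2)/9 - 20*cos(3*u/2)/27; evaluating from -2*pi to 2*pi: ∫_{-2*pi}^{2*pi} (u**2 + 2*u + 2) sin(3*u/2) du = (20/27 + 8*pi/3 + 8*pi**2/3) - (-8*pi/3 + 20/27 + 8*pi**2/3) = 16*pi/3.
Hence b_3 = (1/(2*pi))·(16*pi/3) = 8/3.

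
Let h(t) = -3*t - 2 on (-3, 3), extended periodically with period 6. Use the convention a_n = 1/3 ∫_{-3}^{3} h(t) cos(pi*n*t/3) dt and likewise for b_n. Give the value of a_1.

0

a_1 = 1/3 ∫_{-3}^{3} h(t) cos(pi*t/3) dt.
Integrating by parts (boundary term plus one more integral), an antiderivative of (-3*t - 2) cos(pi*t/3) is -9*t*sin(pi*t/3)/pi - 6*sin(pi*t/3)/pi - 27*cos(pi*t/3)/pi**2; evaluating from -3 to 3: ∫_{-3}^{3} (-3*t - 2) cos(pi*t/3) dt = (27/pi**2) - (27/pi**2) = 0.
Hence a_1 = (1/3)·(0) = 0.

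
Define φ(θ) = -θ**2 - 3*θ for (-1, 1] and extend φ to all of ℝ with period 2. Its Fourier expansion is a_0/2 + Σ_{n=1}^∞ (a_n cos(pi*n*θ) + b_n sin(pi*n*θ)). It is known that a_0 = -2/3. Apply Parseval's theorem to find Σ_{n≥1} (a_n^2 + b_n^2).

278/45

Parseval: a_0^2/2 + Σ_{n≥1} (a_n^2+b_n^2) = ∫_{-1}^{1} φ(θ)^2 dθ = 32/5.
Subtract a_0^2/2 = 2/9: Σ (a_n^2+b_n^2) = 278/45.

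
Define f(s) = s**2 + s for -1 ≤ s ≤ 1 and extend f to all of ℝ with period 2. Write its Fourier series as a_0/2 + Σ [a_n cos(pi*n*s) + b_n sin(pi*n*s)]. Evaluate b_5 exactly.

b_5 = ∫_{-1}^{1} f(s) sin(5*pi*s) ds.
Integrating by parts twice (tabular method), an antiderivative of (s**2 + s) sin(5*pi*s) is -s**2*cos(5*pi*s)/(5*pi) + 2*s*sin(5*pi*s)/(25*pi**2) - s*cos(5*pi*s)/(5*pi) + sin(5*pi*s)/(25*pi**2) + 2*cos(5*pi*s)/(125*pi**3); evaluating from -1 to 1: ∫_{-1}^{1} (s**2 + s) sin(5*pi*s) ds = (2*(-1 + 25*pi**2)/(125*pi**3)) - (-2/(125*pi**3)) = 2/(5*pi).
Hence b_5 = 2/(5*pi).

2/(5*pi)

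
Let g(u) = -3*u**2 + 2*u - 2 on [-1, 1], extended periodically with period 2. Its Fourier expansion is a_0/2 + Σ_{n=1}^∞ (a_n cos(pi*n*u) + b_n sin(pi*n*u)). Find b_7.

b_7 = ∫_{-1}^{1} g(u) sin(7*pi*u) du.
Integrating by parts twice (tabular method), an antiderivative of (-3*u**2 + 2*u - 2) sin(7*pi*u) is 3*u**2*cos(7*pi*u)/(7*pi) - 6*u*sin(7*pi*u)/(49*pi**2) - 2*u*cos(7*pi*u)/(7*pi) + 2*sin(7*pi*u)/(49*pi**2) - 6*cos(7*pi*u)/(343*pi**3) + 2*cos(7*pi*u)/(7*pi); evaluating from -1 to 1: ∫_{-1}^{1} (-3*u**2 + 2*u - 2) sin(7*pi*u) du = (3*(2 - 49*pi**2)/(343*pi**3)) - ((6/343 - pi**2)/pi**3) = 4/(7*pi).
Hence b_7 = 4/(7*pi).

4/(7*pi)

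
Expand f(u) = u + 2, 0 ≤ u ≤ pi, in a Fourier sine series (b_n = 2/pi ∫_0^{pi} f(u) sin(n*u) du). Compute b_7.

2*(pi + 4)/(7*pi)

b_7 = 2/pi ∫_0^{pi} (u + 2) sin(7*u) du.
Integrating by parts (boundary term plus one more integral), an antiderivative of (u + 2) sin(7*u) is -u*cos(7*u)/7 + sin(7*u)/49 - 2*cos(7*u)/7; evaluating from 0 to pi: ∫_{0}^{pi} (u + 2) sin(7*u) du = (2/7 + pi/7) - (-2/7) = pi/7 + 4/7.
Hence b_7 = (2/pi)·(pi/7 + 4/7) = 2*(pi + 4)/(7*pi).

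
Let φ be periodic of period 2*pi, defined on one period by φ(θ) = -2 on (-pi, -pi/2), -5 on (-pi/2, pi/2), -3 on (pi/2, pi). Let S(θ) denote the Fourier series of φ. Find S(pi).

-5/2

At θ = pi the one-sided limits are φ(pi^-) = -3 and φ(pi^+) = -2.
By Dirichlet's theorem the series converges to their average, [(-3) + (-2)]/2 = -5/2.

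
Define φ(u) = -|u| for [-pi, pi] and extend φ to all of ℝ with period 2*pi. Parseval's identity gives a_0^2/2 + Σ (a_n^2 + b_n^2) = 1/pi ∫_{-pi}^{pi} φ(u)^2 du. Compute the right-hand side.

2*pi**2/3

1/pi ∫_{-pi}^{pi} φ(u)^2 du = 1/pi · (2*pi**3/3) = 2*pi**2/3.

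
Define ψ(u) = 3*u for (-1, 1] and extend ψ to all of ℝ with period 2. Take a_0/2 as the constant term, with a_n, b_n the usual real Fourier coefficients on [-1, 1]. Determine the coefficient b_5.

6/(5*pi)

b_5 = ∫_{-1}^{1} ψ(u) sin(5*pi*u) du.
ψ is odd and sin(5*pi*u) is odd, so the integrand is even and b_5 = 2 ∫_0^{1} ψ(u) sin(5*pi*u) du.
Integrating by parts (boundary term plus one more integral), an antiderivative of (3*u) sin(5*pi*u) is -3*u*cos(5*pi*u)/(5*pi) + 3*sin(5*pi*u)/(25*pi**2); evaluating from 0 to 1: ∫_{0}^{1} (3*u) sin(5*pi*u) du = (3/(5*pi)) - (0) = 3/(5*pi).
Hence b_5 = 2·(3/(5*pi)) = 6/(5*pi).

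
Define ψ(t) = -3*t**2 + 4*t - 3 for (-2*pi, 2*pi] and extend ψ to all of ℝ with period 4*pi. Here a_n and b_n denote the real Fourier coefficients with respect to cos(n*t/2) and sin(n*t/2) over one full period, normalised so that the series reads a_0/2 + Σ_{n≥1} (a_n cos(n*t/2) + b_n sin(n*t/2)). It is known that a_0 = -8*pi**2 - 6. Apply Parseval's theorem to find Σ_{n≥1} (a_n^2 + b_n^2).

Parseval: a_0^2/2 + Σ_{n≥1} (a_n^2+b_n^2) = (1/(2*pi)) ∫_{-2*pi}^{2*pi} ψ(t)^2 dt = 18 + 272*pi**2/3 + 288*pi**4/5.
Subtract a_0^2/2 = 2*(3 + 4*pi**2)**2: Σ (a_n^2+b_n^2) = 128*pi**2*(5 + 3*pi**2)/15.

128*pi**2*(5 + 3*pi**2)/15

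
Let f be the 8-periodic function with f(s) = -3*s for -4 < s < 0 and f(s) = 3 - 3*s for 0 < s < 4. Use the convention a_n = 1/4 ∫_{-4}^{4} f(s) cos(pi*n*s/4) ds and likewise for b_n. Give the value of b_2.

12/pi

b_2 = 1/4 ∫_{-4}^{4} f(s) sin(pi*s/2) ds.
Split the integral at the breakpoints.
Integrating by parts (boundary term plus one more integral), an antiderivative of (-3*s) sin(pi*s/2) is 6*s*cos(pi*s/2)/pi - 12*sin(pi*s/2)/pi**2; evaluating from -4 to 0: ∫_{-4}^{0} (-3*s) sin(pi*s/2) ds = (0) - (-24/pi) = 24/pi.
Integrating by parts (boundary term plus one more integral), an antiderivative of (3 - 3*s) sin(pi*s/2) is 6*s*cos(pi*s/2)/pi - 12*sin(pi*s/2)/pi**2 - 6*cos(pi*s/2)/pi; evaluating from 0 to 4: ∫_{0}^{4} (3 - 3*s) sin(pi*s/2) ds = (18/pi) - (-6/pi) = 24/pi.
Summing the pieces and multiplying by (1/4) gives b_2 = 12/pi.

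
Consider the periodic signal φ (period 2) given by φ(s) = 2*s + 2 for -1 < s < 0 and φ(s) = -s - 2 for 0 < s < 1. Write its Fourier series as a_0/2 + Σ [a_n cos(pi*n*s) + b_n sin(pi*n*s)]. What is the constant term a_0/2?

-3/4

a_0 = ∫_{-1}^{1} φ(s) ds = -3/2.
So the constant term a_0/2 = -3/4.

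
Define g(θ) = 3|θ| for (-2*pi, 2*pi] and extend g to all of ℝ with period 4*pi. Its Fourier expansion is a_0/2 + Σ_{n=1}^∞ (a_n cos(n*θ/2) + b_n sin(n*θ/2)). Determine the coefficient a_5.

-24/(25*pi)

a_5 = (1/(2*pi)) ∫_{-2*pi}^{2*pi} g(θ) cos(5*θ/2) dθ.
g is even and cos(5*θ/2) is even, so the integrand is even and a_5 = 1/pi ∫_0^{2*pi} g(θ) cos(5*θ/2) dθ.
Integrating by parts (boundary term plus one more integral), an antiderivative of (3*θ) cos(5*θ/2) is 6*θ*sin(5*θ/2)/5 + 12*cos(5*θ/2)/25; evaluating from 0 to 2*pi: ∫_{0}^{2*pi} (3*θ) cos(5*θ/2) dθ = (-12/25) - (12/25) = -24/25.
Hence a_5 = (1/pi)·(-24/25) = -24/(25*pi).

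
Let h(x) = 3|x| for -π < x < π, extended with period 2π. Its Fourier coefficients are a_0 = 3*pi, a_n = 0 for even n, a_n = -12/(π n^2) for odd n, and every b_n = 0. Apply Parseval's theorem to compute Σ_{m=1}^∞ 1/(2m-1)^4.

Parseval: a_0^2/2 + Σ a_n^2 = (1/π) ∫_{-π}^{π} h(x)^2 dx = 6*pi**2.
Subtract a_0^2/2 = 9*pi**2/2: Σ a_n^2 = 3*pi**2/2.
Only odd n contribute, with a_n^2 = 144/(π^2 n^4), so Σ_{m≥1} 1/(2m-1)^4 = π^2·(3*pi**2/2)/144 = pi**4/96.

pi**4/96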